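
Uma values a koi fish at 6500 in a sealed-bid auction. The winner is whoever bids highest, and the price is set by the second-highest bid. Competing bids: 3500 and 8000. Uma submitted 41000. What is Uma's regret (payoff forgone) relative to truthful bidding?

1500

The highest competing bid is 8000.
Bidding truthfully at 6500: the top bid is 8000 (a rival), so Uma loses. Payoff = 0.
Bidding 41000: Uma has the top bid, wins, and pays the second-highest bid 8000. Payoff = 6500 − 8000 = -1500.
Regret = truthful payoff − actual payoff = 0 − -1500 = 1500.
This is the dominant-strategy logic: truthful bidding weakly beats any alternative.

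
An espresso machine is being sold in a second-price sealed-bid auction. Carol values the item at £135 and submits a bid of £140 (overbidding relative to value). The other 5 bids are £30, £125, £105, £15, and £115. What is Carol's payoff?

Highest competing bid: £125.
Carol's bid £140 is the highest overall, so Carol wins and pays the second-highest bid, £125.
Payoff = value − price = £135 − £125 = £10.

£10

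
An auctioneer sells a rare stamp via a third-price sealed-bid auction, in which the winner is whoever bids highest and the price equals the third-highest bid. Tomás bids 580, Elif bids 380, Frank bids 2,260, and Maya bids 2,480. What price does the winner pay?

Bids in descending order: Maya 2,480 > Frank 2,260 > Tomás 580 > Elif 380.
Maya is the highest bidder, so Maya wins.
Under the third-price rule, the price is the third-highest bid: 580.

Price paid: 580.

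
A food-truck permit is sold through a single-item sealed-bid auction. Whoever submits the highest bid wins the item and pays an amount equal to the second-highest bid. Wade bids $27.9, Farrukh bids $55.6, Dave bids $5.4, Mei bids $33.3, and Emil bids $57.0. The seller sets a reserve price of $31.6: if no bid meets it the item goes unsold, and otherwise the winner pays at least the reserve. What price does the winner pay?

$55.6

Bids in descending order: Emil $57.0 > Farrukh $55.6 > Mei $33.3 > Wade $27.9 > Dave $5.4.
Emil has the highest bid, so Emil wins.
The second-highest bid is $55.6, which exceeds the reserve, so that sets the price.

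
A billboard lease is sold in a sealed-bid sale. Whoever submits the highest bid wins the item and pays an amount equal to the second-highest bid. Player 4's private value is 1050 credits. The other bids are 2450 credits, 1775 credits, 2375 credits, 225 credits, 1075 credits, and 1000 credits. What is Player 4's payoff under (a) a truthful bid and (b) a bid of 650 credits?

Truthful: 0 credits; alternative: 0 credits.

The highest competing bid is 2450 credits.
Bidding truthfully at 1050 credits: the top bid is 2450 credits (a rival), so Player 4 loses. Payoff = 0 credits.
Bidding 650 credits: the top bid is 2450 credits (a rival), so Player 4 loses. Payoff = 0 credits.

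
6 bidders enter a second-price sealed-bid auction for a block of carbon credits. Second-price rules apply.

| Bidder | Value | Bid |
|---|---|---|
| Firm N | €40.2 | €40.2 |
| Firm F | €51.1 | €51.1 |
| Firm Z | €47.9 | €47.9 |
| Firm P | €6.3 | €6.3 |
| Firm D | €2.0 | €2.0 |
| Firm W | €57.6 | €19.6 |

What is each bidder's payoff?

Payoffs: Firm N €0.0, Firm F €3.2, Firm Z €0.0, Firm P €0.0, Firm D €0.0, Firm W €0.0.

Bids in descending order: Firm F €51.1; Firm Z €47.9; Firm N €40.2; Firm W €19.6; Firm P €6.3; Firm D €2.0.
Firm F has the top bid and wins; the price is the second-highest bid, €47.9.
Firm F's payoff = €51.1 − €47.9 = €3.2. All other bidders lose, so their payoff is 0.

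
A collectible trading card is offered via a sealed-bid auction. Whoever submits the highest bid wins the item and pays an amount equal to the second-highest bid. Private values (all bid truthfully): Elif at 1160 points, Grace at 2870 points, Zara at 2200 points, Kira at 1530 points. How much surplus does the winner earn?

Bids in descending order: Grace 2870 points, then Zara 2200 points, then Kira 1530 points, then Elif 1160 points.
Grace wins with the top bid and pays the second-highest, 2200 points.
Surplus = 2870 points − 2200 points = 670 points.

Surplus = 670 points.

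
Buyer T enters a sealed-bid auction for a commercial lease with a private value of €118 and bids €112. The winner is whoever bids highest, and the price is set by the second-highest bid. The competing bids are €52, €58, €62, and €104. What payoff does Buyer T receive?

Highest competing bid: €104.
Buyer T's bid €112 is the highest overall, so Buyer T wins and pays the second-highest bid, €104.
Payoff = value − price = €118 − €104 = €14.

Buyer T's payoff: €14.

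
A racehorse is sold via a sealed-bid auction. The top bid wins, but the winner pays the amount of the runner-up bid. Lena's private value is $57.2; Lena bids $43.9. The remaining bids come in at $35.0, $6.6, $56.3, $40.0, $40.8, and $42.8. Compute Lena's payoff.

Highest competing bid: $56.3.
Lena's bid $43.9 is not the highest, so Lena loses, pays nothing, and earns zero payoff.

$0.0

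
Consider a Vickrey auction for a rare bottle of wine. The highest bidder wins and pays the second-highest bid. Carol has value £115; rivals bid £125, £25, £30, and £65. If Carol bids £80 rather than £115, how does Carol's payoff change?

Change in payoff: £0.

The highest competing bid is £125.
Bidding truthfully at £115: the top bid is £125 (a rival), so Carol loses. Payoff = £0.
Bidding £80: the top bid is £125 (a rival), so Carol loses. Payoff = £0.
Change = £0 − £0 = £0.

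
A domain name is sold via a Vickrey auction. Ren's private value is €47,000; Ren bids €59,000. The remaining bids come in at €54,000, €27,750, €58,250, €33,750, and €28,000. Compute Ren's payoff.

Highest competing bid: €58,250.
Ren's bid €59,000 is the highest overall, so Ren wins and pays the second-highest bid, €58,250.
Payoff = value − price = €47,000 − €58,250 = -€11,250.
Overbidding won the item at a price above value — truthful bidding would have avoided this loss.

-€11,250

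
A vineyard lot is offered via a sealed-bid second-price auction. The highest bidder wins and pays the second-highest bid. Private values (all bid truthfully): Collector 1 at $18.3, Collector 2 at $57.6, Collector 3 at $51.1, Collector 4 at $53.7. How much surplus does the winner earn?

Ordered from highest: Collector 2 $57.6; Collector 4 $53.7; Collector 3 $51.1; Collector 1 $18.3.
Collector 2 wins with the top bid and pays the second-highest, $53.7.
Surplus = $57.6 − $53.7 = $3.9.

Winner's surplus: $3.9.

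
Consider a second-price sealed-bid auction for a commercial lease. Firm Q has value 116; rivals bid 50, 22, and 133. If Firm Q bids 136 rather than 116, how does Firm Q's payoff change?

The highest competing bid is 133.
Bidding truthfully at 116: the top bid is 133 (a rival), so Firm Q loses. Payoff = 0.
Bidding 136: Firm Q has the top bid, wins, and pays the second-highest bid 133. Payoff = 116 − 133 = -17.
Change = -17 − 0 = -17.
Deviating from a truthful bid can only lose payoff in a second-price auction — never gain.

Change in payoff: -17.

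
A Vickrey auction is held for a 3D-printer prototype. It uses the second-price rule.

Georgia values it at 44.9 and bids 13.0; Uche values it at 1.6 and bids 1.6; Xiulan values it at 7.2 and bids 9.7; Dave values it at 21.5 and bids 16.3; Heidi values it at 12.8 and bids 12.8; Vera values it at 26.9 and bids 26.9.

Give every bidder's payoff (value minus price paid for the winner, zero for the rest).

Georgia 0.0, Uche 0.0, Xiulan 0.0, Dave 0.0, Heidi 0.0, Vera 10.6.

Ranking the bids: Vera 26.9 > Dave 16.3 > Georgia 13.0 > Heidi 12.8 > Xiulan 9.7 > Uche 1.6.
Vera has the top bid and wins; the price is the second-highest bid, 16.3.
Vera's payoff = 26.9 − 16.3 = 10.6. All other bidders lose, so their payoff is 0.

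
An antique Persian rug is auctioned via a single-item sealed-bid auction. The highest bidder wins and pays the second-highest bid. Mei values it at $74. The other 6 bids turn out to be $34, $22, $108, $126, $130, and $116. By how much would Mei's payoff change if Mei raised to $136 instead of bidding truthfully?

-$56

The highest competing bid is $130.
Bidding truthfully at $74: the top bid is $130 (a rival), so Mei loses. Payoff = $0.
Bidding $136: Mei has the top bid, wins, and pays the second-highest bid $130. Payoff = $74 − $130 = -$56.
Change = -$56 − $0 = -$56.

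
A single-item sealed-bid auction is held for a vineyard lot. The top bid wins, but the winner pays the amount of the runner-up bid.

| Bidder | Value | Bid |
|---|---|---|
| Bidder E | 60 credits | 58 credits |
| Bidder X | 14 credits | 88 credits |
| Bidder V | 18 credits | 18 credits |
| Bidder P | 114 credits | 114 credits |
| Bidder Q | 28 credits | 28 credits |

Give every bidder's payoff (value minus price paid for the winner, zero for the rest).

Bids in descending order: Bidder P 114 credits > Bidder X 88 credits > Bidder E 58 credits > Bidder Q 28 credits > Bidder V 18 credits.
Bidder P has the top bid and wins; the price is the second-highest bid, 88 credits.
Bidder P's payoff = 114 credits − 88 credits = 26 credits. All other bidders lose, so their payoff is 0.

Payoffs: Bidder E 0 credits, Bidder X 0 credits, Bidder V 0 credits, Bidder P 26 credits, Bidder Q 0 credits.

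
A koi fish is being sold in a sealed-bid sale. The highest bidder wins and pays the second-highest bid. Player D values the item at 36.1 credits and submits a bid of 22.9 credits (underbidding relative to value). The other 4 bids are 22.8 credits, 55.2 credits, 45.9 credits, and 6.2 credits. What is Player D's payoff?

0.0 credits

Highest competing bid: 55.2 credits.
Player D's bid 22.9 credits is not the highest, so Player D loses, pays nothing, and earns zero payoff.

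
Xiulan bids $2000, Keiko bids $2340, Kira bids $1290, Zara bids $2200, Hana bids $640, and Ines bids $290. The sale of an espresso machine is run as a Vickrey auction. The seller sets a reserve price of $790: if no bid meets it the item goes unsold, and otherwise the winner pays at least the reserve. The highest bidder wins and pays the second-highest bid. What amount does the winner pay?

The winner pays $2200.

Ranking the bids: Keiko $2340, then Zara $2200, then Xiulan $2000, then Kira $1290, then Hana $640, then Ines $290.
Keiko has the highest bid, so Keiko wins.
The second-highest bid is $2200, which exceeds the reserve, so that sets the price.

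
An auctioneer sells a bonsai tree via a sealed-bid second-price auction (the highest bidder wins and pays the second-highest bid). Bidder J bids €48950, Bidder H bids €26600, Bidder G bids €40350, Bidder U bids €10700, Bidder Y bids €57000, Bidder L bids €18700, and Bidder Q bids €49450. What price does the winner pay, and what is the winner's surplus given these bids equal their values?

Ranking the bids: Bidder Y €57000 > Bidder Q €49450 > Bidder J €48950 > Bidder G €40350 > Bidder H €26600 > Bidder L €18700 > Bidder U €10700.
Bidder Y is the highest bidder, so Bidder Y wins.
Under the second-price rule, the price is the second-highest bid: €49450.
Surplus = €57000 − €49450 = €7550.

The winner pays €49450 for a surplus of €7550.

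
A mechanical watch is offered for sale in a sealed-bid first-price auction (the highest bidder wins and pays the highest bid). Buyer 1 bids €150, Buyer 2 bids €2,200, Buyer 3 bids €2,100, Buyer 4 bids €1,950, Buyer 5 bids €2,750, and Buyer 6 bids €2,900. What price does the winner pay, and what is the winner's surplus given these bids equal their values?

Ranking the bids: Buyer 6 €2,900; Buyer 5 €2,750; Buyer 2 €2,200; Buyer 3 €2,100; Buyer 4 €1,950; Buyer 1 €150.
Buyer 6 is the highest bidder, so Buyer 6 wins.
Under the first-price rule, the price is the highest bid: €2,900.
Surplus = €2,900 − €2,900 = €0.

The winner pays €2,900 for a surplus of €0.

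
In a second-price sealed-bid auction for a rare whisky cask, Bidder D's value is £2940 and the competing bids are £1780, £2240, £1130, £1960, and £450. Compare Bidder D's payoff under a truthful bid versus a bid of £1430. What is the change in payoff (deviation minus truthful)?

The highest competing bid is £2240.
Bidding truthfully at £2940: Bidder D has the top bid, wins, and pays the second-highest bid £2240. Payoff = £2940 − £2240 = £700.
Bidding £1430: the top bid is £2240 (a rival), so Bidder D loses. Payoff = £0.
Change = £0 − £700 = -£700.

-£700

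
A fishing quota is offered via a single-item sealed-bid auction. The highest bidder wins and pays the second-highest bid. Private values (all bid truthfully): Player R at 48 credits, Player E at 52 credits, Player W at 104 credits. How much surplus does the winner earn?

Sorted high to low: Player W 104 credits > Player E 52 credits > Player R 48 credits.
Player W wins with the top bid and pays the second-highest, 52 credits.
Surplus = 104 credits − 52 credits = 52 credits.

Surplus = 52 credits.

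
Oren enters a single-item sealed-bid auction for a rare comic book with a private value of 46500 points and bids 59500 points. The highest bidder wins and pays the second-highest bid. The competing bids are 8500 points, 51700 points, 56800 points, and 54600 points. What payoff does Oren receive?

Payoff = -10300 points.

Highest competing bid: 56800 points.
Oren's bid 59500 points is the highest overall, so Oren wins and pays the second-highest bid, 56800 points.
Payoff = value − price = 46500 points − 56800 points = -10300 points.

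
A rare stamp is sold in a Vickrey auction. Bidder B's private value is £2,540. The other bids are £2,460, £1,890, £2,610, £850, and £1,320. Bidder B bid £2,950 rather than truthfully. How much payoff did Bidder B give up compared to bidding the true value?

Payoff forgone: £70.

The highest competing bid is £2,610.
Bidding truthfully at £2,540: the top bid is £2,610 (a rival), so Bidder B loses. Payoff = £0.
Bidding £2,950: Bidder B has the top bid, wins, and pays the second-highest bid £2,610. Payoff = £2,540 − £2,610 = -£70.
Regret = truthful payoff − actual payoff = £0 − -£70 = £70.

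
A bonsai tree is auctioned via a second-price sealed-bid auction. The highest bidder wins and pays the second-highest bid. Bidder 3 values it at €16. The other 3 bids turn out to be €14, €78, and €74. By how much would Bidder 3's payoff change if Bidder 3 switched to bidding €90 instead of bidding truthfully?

Change in payoff: -€62.

The highest competing bid is €78.
Bidding truthfully at €16: the top bid is €78 (a rival), so Bidder 3 loses. Payoff = €0.
Bidding €90: Bidder 3 has the top bid, wins, and pays the second-highest bid €78. Payoff = €16 − €78 = -€62.
Change = -€62 − €0 = -€62.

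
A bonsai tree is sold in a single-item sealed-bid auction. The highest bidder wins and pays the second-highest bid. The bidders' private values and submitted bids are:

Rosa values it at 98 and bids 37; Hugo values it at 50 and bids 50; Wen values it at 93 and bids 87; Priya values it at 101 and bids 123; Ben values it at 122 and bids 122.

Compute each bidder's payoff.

Ordered from highest: Priya 123 > Ben 122 > Wen 87 > Hugo 50 > Rosa 37.
Priya has the top bid and wins; the price is the second-highest bid, 122.
Priya's payoff = 101 − 122 = -21. All other bidders lose, so their payoff is 0.

Rosa 0, Hugo 0, Wen 0, Priya -21, Ben 0.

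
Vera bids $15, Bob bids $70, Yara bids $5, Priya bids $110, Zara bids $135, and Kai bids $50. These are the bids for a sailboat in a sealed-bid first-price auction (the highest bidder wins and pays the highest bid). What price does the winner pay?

The winner pays $135.

Sorted high to low: Zara $135 > Priya $110 > Bob $70 > Kai $50 > Vera $15 > Yara $5.
Zara is the highest bidder, so Zara wins.
Under the first-price rule, the price is the highest bid: $135.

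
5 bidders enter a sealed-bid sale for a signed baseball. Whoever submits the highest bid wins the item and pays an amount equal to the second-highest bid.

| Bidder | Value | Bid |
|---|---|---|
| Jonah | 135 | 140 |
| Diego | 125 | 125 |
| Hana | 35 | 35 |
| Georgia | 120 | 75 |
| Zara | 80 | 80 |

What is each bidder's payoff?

Bids in descending order: Jonah 140, then Diego 125, then Zara 80, then Georgia 75, then Hana 35.
Jonah has the top bid and wins; the price is the second-highest bid, 125.
Jonah's payoff = 135 − 125 = 10. All other bidders lose, so their payoff is 0.

Jonah 10, Diego 0, Hana 0, Georgia 0, Zara 0.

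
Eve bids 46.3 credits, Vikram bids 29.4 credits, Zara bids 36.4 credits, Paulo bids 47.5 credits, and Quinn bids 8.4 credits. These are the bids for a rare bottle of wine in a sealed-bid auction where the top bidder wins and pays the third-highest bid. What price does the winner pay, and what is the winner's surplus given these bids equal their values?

The winner pays 36.4 credits for a surplus of 11.1 credits.

Sorted high to low: Paulo 47.5 credits, then Eve 46.3 credits, then Zara 36.4 credits, then Vikram 29.4 credits, then Quinn 8.4 credits.
Paulo is the highest bidder, so Paulo wins.
Under the third-price rule, the price is the third-highest bid: 36.4 credits.
Surplus = 47.5 credits − 36.4 credits = 11.1 credits.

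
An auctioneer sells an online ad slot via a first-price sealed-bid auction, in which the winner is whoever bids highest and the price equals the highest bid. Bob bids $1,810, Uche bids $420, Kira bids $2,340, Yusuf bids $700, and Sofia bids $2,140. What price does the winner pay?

The winner pays $2,340.

Bids in descending order: Kira $2,340 > Sofia $2,140 > Bob $1,810 > Yusuf $700 > Uche $420.
Kira is the highest bidder, so Kira wins.
Under the first-price rule, the price is the highest bid: $2,340.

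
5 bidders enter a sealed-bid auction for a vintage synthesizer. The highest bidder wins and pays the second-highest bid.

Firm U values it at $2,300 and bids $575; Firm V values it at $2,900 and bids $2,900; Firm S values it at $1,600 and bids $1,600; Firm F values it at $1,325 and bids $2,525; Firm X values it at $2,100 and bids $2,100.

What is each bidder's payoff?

Payoffs: Firm U $0, Firm V $375, Firm S $0, Firm F $0, Firm X $0.

Sorted high to low: Firm V $2,900; Firm F $2,525; Firm X $2,100; Firm S $1,600; Firm U $575.
Firm V has the top bid and wins; the price is the second-highest bid, $2,525.
Firm V's payoff = $2,900 − $2,525 = $375. All other bidders lose, so their payoff is 0.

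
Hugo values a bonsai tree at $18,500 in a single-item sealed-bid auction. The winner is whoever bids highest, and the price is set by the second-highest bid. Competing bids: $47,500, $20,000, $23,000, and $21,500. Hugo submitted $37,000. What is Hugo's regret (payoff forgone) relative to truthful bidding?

The highest competing bid is $47,500.
Bidding truthfully at $18,500: the top bid is $47,500 (a rival), so Hugo loses. Payoff = $0.
Bidding $37,000: the top bid is $47,500 (a rival), so Hugo loses. Payoff = $0.
Regret = truthful payoff − actual payoff = $0 − $0 = $0.

$0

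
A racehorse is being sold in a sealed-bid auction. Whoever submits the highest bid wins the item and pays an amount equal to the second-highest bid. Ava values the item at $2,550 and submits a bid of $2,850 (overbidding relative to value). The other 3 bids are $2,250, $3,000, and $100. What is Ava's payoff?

$0

Highest competing bid: $3,000.
Ava's bid $2,850 is not the highest, so Ava loses, pays nothing, and earns zero payoff.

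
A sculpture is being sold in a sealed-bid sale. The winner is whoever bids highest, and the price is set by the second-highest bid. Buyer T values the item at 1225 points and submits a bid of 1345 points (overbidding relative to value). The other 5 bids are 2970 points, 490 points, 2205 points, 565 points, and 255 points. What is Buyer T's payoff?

Buyer T's payoff: 0 points.

Highest competing bid: 2970 points.
Buyer T's bid 1345 points is not the highest, so Buyer T loses, pays nothing, and earns zero payoff.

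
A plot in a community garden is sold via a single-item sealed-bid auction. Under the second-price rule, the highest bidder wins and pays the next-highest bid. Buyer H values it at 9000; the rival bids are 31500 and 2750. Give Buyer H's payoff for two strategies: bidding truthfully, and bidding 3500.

(a) 0  (b) 0

The highest competing bid is 31500.
Bidding truthfully at 9000: the top bid is 31500 (a rival), so Buyer H loses. Payoff = 0.
Bidding 3500: the top bid is 31500 (a rival), so Buyer H loses. Payoff = 0.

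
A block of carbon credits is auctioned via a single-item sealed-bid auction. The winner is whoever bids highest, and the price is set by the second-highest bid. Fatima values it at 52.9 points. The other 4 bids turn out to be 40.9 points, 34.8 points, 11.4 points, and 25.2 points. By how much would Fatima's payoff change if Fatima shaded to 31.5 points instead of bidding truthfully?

The highest competing bid is 40.9 points.
Bidding truthfully at 52.9 points: Fatima has the top bid, wins, and pays the second-highest bid 40.9 points. Payoff = 52.9 points − 40.9 points = 12.0 points.
Bidding 31.5 points: the top bid is 40.9 points (a rival), so Fatima loses. Payoff = 0.0 points.
Change = 0.0 points − 12.0 points = -12.0 points.

Change in payoff: -12.0 points.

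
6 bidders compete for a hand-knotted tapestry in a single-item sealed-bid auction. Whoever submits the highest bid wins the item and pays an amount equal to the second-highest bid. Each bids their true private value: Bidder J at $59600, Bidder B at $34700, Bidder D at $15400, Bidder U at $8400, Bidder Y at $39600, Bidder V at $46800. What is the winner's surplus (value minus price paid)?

Surplus = $12800.

Ranking the bids: Bidder J $59600, then Bidder V $46800, then Bidder Y $39600, then Bidder B $34700, then Bidder D $15400, then Bidder U $8400.
Bidder J wins with the top bid and pays the second-highest, $46800.
Surplus = $59600 − $46800 = $12800.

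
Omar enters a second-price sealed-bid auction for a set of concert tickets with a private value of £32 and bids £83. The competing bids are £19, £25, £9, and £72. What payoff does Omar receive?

Highest competing bid: £72.
Omar's bid £83 is the highest overall, so Omar wins and pays the second-highest bid, £72.
Payoff = value − price = £32 − £72 = -£40.

-£40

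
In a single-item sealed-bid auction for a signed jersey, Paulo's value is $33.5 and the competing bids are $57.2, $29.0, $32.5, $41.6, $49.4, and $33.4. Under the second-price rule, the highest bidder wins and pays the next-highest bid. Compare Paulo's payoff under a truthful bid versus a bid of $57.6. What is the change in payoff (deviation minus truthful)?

Payoff change: -$23.7.

The highest competing bid is $57.2.
Bidding truthfully at $33.5: the top bid is $57.2 (a rival), so Paulo loses. Payoff = $0.0.
Bidding $57.6: Paulo has the top bid, wins, and pays the second-highest bid $57.2. Payoff = $33.5 − $57.2 = -$23.7.
Change = -$23.7 − $0.0 = -$23.7.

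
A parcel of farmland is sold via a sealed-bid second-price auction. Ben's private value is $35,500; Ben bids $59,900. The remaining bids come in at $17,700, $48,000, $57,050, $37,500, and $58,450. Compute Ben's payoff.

Highest competing bid: $58,450.
Ben's bid $59,900 is the highest overall, so Ben wins and pays the second-highest bid, $58,450.
Payoff = value − price = $35,500 − $58,450 = -$22,950.

-$22,950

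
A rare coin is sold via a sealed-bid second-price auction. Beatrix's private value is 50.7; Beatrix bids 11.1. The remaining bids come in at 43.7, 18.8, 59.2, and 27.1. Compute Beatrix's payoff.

Highest competing bid: 59.2.
Beatrix's bid 11.1 is not the highest, so Beatrix loses, pays nothing, and earns zero payoff.

Beatrix's payoff: 0.0.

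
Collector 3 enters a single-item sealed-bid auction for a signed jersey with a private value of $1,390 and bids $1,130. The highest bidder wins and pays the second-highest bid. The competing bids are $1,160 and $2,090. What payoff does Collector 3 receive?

$0

Highest competing bid: $2,090.
Collector 3's bid $1,130 is not the highest, so Collector 3 loses, pays nothing, and earns zero payoff.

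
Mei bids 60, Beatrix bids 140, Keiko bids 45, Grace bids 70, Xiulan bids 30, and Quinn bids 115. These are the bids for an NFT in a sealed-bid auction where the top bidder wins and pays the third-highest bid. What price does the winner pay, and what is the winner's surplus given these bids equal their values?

Ranking the bids: Beatrix 140; Quinn 115; Grace 70; Mei 60; Keiko 45; Xiulan 30.
Beatrix is the highest bidder, so Beatrix wins.
Under the third-price rule, the price is the third-highest bid: 70.
Surplus = 140 − 70 = 70.

Price 70; surplus 70.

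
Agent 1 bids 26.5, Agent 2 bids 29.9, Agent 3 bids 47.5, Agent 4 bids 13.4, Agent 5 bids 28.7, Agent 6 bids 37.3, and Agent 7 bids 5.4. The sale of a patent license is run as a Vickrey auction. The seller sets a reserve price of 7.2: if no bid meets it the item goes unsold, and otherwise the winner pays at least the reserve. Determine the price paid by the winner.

Price paid: 37.3.

Ranking the bids: Agent 3 47.5; Agent 6 37.3; Agent 2 29.9; Agent 5 28.7; Agent 1 26.5; Agent 4 13.4; Agent 7 5.4.
Agent 3 has the highest bid, so Agent 3 wins.
The second-highest bid is 37.3, which exceeds the reserve, so that sets the price.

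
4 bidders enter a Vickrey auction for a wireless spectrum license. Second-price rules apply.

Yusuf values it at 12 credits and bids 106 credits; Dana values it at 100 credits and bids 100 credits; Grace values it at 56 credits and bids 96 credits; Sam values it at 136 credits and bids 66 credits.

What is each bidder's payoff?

Yusuf -88 credits, Dana 0 credits, Grace 0 credits, Sam 0 credits.

Sorted high to low: Yusuf 106 credits, then Dana 100 credits, then Grace 96 credits, then Sam 66 credits.
Yusuf has the top bid and wins; the price is the second-highest bid, 100 credits.
Yusuf's payoff = 12 credits − 100 credits = -88 credits. All other bidders lose, so their payoff is 0.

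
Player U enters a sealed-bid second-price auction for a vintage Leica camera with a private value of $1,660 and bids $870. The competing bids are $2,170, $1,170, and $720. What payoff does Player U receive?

Highest competing bid: $2,170.
Player U's bid $870 is not the highest, so Player U loses, pays nothing, and earns zero payoff.

$0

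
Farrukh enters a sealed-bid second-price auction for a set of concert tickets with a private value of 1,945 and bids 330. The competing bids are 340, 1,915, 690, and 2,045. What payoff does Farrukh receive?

Farrukh's payoff: 0.

Highest competing bid: 2,045.
Farrukh's bid 330 is not the highest, so Farrukh loses, pays nothing, and earns zero payoff.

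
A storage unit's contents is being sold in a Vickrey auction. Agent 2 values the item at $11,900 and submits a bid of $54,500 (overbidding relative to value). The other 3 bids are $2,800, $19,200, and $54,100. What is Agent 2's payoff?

The bidder's payoff: -$42,200.

Highest competing bid: $54,100.
Agent 2's bid $54,500 is the highest overall, so Agent 2 wins and pays the second-highest bid, $54,100.
Payoff = value − price = $11,900 − $54,100 = -$42,200.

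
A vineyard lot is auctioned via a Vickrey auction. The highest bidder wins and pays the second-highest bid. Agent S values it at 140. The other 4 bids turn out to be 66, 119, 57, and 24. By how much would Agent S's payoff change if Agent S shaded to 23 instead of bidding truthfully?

Change in payoff: -21.

The highest competing bid is 119.
Bidding truthfully at 140: Agent S has the top bid, wins, and pays the second-highest bid 119. Payoff = 140 − 119 = 21.
Bidding 23: the top bid is 119 (a rival), so Agent S loses. Payoff = 0.
Change = 0 − 21 = -21.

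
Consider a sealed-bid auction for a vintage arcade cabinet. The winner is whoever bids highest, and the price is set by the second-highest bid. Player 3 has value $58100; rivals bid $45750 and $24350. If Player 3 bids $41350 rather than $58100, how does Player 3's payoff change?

The highest competing bid is $45750.
Bidding truthfully at $58100: Player 3 has the top bid, wins, and pays the second-highest bid $45750. Payoff = $58100 − $45750 = $12350.
Bidding $41350: the top bid is $45750 (a rival), so Player 3 loses. Payoff = $0.
Change = $0 − $12350 = -$12350.

Payoff change: -$12350.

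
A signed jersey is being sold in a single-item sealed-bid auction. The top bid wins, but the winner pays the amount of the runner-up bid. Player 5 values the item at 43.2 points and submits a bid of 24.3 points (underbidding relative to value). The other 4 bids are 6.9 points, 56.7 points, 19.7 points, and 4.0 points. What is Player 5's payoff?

The bidder's payoff: 0.0 points.

Highest competing bid: 56.7 points.
Player 5's bid 24.3 points is not the highest, so Player 5 loses, pays nothing, and earns zero payoff.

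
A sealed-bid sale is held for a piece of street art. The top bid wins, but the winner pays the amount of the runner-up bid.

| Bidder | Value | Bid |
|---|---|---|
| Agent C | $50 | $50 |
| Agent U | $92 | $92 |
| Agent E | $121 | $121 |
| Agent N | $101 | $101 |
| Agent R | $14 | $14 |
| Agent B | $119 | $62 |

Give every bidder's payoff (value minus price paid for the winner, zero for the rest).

Agent C $0, Agent U $0, Agent E $20, Agent N $0, Agent R $0, Agent B $0.

Bids in descending order: Agent E $121, then Agent N $101, then Agent U $92, then Agent B $62, then Agent C $50, then Agent R $14.
Agent E has the top bid and wins; the price is the second-highest bid, $101.
Agent E's payoff = $121 − $101 = $20. All other bidders lose, so their payoff is 0.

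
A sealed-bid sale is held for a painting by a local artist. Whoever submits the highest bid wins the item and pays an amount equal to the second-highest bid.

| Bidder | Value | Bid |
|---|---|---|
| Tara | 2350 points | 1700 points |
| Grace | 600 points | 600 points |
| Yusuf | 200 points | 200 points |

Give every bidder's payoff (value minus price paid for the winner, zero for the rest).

Tara 1750 points, Grace 0 points, Yusuf 0 points.

Bids in descending order: Tara 1700 points, then Grace 600 points, then Yusuf 200 points.
Tara has the top bid and wins; the price is the second-highest bid, 600 points.
Tara's payoff = 2350 points − 600 points = 1750 points. All other bidders lose, so their payoff is 0.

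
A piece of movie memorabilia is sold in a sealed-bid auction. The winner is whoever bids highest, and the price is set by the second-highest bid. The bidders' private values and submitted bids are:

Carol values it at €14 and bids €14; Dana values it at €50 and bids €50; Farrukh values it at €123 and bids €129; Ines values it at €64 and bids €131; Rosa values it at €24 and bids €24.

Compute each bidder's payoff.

Payoffs: Carol €0, Dana €0, Farrukh €0, Ines -€65, Rosa €0.

Bids in descending order: Ines €131; Farrukh €129; Dana €50; Rosa €24; Carol €14.
Ines has the top bid and wins; the price is the second-highest bid, €129.
Ines's payoff = €64 − €129 = -€65. All other bidders lose, so their payoff is 0.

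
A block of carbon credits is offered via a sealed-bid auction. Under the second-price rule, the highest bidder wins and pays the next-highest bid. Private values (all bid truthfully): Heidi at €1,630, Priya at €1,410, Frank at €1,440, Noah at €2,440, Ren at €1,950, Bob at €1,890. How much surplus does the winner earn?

€490

Sorted high to low: Noah €2,440, then Ren €1,950, then Bob €1,890, then Heidi €1,630, then Frank €1,440, then Priya €1,410.
Noah wins with the top bid and pays the second-highest, €1,950.
Surplus = €2,440 − €1,950 = €490.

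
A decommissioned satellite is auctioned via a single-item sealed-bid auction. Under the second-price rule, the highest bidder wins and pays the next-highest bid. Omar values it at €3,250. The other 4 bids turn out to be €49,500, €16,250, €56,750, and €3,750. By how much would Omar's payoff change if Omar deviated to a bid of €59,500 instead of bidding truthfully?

The highest competing bid is €56,750.
Bidding truthfully at €3,250: the top bid is €56,750 (a rival), so Omar loses. Payoff = €0.
Bidding €59,500: Omar has the top bid, wins, and pays the second-highest bid €56,750. Payoff = €3,250 − €56,750 = -€53,500.
Change = -€53,500 − €0 = -€53,500.

Change in payoff: -€53,500.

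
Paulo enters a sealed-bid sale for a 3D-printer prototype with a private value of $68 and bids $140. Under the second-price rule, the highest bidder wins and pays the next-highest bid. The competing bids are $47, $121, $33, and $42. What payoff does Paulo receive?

Highest competing bid: $121.
Paulo's bid $140 is the highest overall, so Paulo wins and pays the second-highest bid, $121.
Payoff = value − price = $68 − $121 = -$53.
Overbidding won the item at a price above value — truthful bidding would have avoided this loss.

Payoff = -$53.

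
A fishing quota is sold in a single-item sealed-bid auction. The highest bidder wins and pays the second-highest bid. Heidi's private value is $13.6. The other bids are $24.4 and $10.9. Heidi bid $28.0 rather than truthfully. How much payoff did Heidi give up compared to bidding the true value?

Payoff forgone: $10.8.

The highest competing bid is $24.4.
Bidding truthfully at $13.6: the top bid is $24.4 (a rival), so Heidi loses. Payoff = $0.0.
Bidding $28.0: Heidi has the top bid, wins, and pays the second-highest bid $24.4. Payoff = $13.6 − $24.4 = -$10.8.
Regret = truthful payoff − actual payoff = $0.0 − -$10.8 = $10.8.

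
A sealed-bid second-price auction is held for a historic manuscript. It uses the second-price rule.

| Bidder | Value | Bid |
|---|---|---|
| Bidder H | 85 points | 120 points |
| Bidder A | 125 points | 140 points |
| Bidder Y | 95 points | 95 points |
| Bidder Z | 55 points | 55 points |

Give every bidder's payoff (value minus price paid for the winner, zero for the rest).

Bidder H 0 points, Bidder A 5 points, Bidder Y 0 points, Bidder Z 0 points.

Bids in descending order: Bidder A 140 points, then Bidder H 120 points, then Bidder Y 95 points, then Bidder Z 55 points.
Bidder A has the top bid and wins; the price is the second-highest bid, 120 points.
Bidder A's payoff = 125 points − 120 points = 5 points. All other bidders lose, so their payoff is 0.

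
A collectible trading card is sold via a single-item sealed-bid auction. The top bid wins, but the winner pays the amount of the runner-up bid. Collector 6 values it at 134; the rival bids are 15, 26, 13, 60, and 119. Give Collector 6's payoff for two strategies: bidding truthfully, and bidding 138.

The highest competing bid is 119.
Bidding truthfully at 134: Collector 6 has the top bid, wins, and pays the second-highest bid 119. Payoff = 134 − 119 = 15.
Bidding 138: Collector 6 has the top bid, wins, and pays the second-highest bid 119. Payoff = 134 − 119 = 15.

(a) 15  (b) 15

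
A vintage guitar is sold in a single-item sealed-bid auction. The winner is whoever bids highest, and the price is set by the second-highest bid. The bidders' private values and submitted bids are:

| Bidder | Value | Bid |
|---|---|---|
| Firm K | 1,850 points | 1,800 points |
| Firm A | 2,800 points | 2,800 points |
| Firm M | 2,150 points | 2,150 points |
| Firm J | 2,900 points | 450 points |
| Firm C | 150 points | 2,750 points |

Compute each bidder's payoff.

Sorted high to low: Firm A 2,800 points, then Firm C 2,750 points, then Firm M 2,150 points, then Firm K 1,800 points, then Firm J 450 points.
Firm A has the top bid and wins; the price is the second-highest bid, 2,750 points.
Firm A's payoff = 2,800 points − 2,750 points = 50 points. All other bidders lose, so their payoff is 0.

Payoffs: Firm K 0 points, Firm A 50 points, Firm M 0 points, Firm J 0 points, Firm C 0 points.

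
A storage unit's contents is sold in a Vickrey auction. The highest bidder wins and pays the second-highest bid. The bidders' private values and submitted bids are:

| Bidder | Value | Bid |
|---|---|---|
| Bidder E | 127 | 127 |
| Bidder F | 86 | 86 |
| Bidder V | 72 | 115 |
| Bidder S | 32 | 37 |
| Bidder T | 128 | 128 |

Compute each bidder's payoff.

Sorted high to low: Bidder T 128; Bidder E 127; Bidder V 115; Bidder F 86; Bidder S 37.
Bidder T has the top bid and wins; the price is the second-highest bid, 127.
Bidder T's payoff = 128 − 127 = 1. All other bidders lose, so their payoff is 0.

Bidder E 0, Bidder F 0, Bidder V 0, Bidder S 0, Bidder T 1.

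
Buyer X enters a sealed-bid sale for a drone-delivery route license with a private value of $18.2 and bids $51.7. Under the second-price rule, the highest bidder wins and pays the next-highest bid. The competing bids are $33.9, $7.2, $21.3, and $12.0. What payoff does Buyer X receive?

Highest competing bid: $33.9.
Buyer X's bid $51.7 is the highest overall, so Buyer X wins and pays the second-highest bid, $33.9.
Payoff = value − price = $18.2 − $33.9 = -$15.7.

-$15.7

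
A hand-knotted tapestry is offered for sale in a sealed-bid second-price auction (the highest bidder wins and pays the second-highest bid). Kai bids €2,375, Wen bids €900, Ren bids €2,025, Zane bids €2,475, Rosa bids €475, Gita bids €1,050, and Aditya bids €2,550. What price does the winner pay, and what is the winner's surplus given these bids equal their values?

Bids in descending order: Aditya €2,550, then Zane €2,475, then Kai €2,375, then Ren €2,025, then Gita €1,050, then Wen €900, then Rosa €475.
Aditya is the highest bidder, so Aditya wins.
Under the second-price rule, the price is the second-highest bid: €2,475.
Surplus = €2,550 − €2,475 = €75.

Price €2,475; surplus €75.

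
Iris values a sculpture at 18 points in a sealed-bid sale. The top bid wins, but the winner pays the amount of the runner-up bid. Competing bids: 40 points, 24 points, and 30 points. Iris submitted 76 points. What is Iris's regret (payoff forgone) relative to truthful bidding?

The highest competing bid is 40 points.
Bidding truthfully at 18 points: the top bid is 40 points (a rival), so Iris loses. Payoff = 0 points.
Bidding 76 points: Iris has the top bid, wins, and pays the second-highest bid 40 points. Payoff = 18 points − 40 points = -22 points.
Regret = truthful payoff − actual payoff = 0 points − -22 points = 22 points.

Payoff forgone: 22 points.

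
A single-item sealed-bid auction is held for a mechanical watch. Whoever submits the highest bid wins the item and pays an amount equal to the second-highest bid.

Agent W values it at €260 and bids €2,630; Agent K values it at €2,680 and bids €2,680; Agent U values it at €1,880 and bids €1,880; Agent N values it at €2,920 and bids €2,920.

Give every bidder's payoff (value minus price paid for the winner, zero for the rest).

Ordered from highest: Agent N €2,920, then Agent K €2,680, then Agent W €2,630, then Agent U €1,880.
Agent N has the top bid and wins; the price is the second-highest bid, €2,680.
Agent N's payoff = €2,920 − €2,680 = €240. All other bidders lose, so their payoff is 0.

Agent W €0, Agent K €0, Agent U €0, Agent N €240.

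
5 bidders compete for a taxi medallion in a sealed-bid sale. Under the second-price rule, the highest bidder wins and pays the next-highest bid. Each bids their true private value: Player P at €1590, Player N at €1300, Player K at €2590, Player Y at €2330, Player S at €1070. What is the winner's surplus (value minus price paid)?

Sorted high to low: Player K €2590, then Player Y €2330, then Player P €1590, then Player N €1300, then Player S €1070.
Player K wins with the top bid and pays the second-highest, €2330.
Surplus = €2590 − €2330 = €260.

€260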